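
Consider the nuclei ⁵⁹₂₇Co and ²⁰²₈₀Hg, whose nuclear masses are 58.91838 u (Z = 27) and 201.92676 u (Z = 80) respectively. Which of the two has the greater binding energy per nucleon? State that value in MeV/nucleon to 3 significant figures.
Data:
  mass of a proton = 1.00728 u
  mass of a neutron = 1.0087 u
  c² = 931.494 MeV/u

⁵⁹₂₇Co; 8.79 MeV/nucleon

⁵⁹₂₇Co: Σm = 27(1.00728) + 32(1.0087) = 59.47496 u; Δm = 0.55658 u; E_B = 518.45 MeV; E_B/A = 8.787 MeV
²⁰²₈₀Hg: Σm = 80(1.00728) + 122(1.0087) = 203.64380 u; Δm = 1.71704 u; E_B = 1599.4 MeV; E_B/A = 7.918 MeV
⁵⁹₂₇Co has the higher binding energy per nucleon, so it is the more tightly bound nucleus.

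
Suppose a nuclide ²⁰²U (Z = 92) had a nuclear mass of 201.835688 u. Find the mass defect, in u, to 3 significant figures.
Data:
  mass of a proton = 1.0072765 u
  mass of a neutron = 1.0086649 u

Σm = 92·m_p + 110·m_n = 92.6694380 + 110.9531390 = 203.6225770 u
The mass defect is 203.6225770 − 201.835688 = 1.7868890 u.

1.79 u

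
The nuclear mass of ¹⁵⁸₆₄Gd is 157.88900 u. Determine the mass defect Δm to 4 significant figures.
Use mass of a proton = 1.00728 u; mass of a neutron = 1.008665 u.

1.391 u

Z = 64, so N = A − Z = 158 − 64 = 94.
Total constituent mass: 64 × 1.00728 + 94 × 1.008665 = 159.280430 u
Δm = 159.280430 − 157.88900 = 1.391430 u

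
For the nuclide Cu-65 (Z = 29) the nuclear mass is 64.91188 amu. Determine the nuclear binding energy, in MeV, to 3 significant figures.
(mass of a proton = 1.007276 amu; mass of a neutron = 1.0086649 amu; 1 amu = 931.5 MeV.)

569 MeV

Σm = 29·m_p + 36·m_n = 29.211004 + 36.3119364 = 65.5229404 amu
Δm = 65.5229404 − 64.91188 = 0.6110604 amu
Converting to energy: 0.6110604 amu × 931.5 MeV/amu = 569.203 MeV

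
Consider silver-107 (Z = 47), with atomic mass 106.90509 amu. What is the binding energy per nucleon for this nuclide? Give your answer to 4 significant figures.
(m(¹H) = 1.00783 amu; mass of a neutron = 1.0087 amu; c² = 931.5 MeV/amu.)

8.574 MeV/nucleon

The nucleus contains 47 protons and 107 − 47 = 60 neutrons.
Mass of separated nucleons = 47(1.00783) + 60(1.0087) = 47.36801 + 60.5220 = 107.89001 amu
Δm = 107.89001 − 106.90509 = 0.98492 amu
Binding energy = Δm·c² = 0.98492 × 931.5 MeV/amu = 917.453 MeV
Per nucleon: 917.453 / 107 = 8.574 MeV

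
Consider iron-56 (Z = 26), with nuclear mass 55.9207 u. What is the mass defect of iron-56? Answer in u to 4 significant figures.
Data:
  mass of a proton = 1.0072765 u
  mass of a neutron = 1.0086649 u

Total constituent mass: 26 × 1.0072765 + 30 × 1.0086649 = 56.4491360 u
Mass defect Δm = 56.4491360 − 55.9207 = 0.5284360 u

0.5284 u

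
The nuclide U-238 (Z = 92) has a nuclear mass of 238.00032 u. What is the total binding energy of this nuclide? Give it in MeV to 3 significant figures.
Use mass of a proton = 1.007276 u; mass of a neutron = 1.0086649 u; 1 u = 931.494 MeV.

The nucleus contains 92 protons and 238 − 92 = 146 neutrons.
Mass of separated nucleons = 92(1.007276) + 146(1.0086649) = 92.669392 + 147.2650754 = 239.9344674 u
The mass defect is 239.9344674 − 238.00032 = 1.9341474 u.
E_B = 1.9341474 × 931.494 = 1801.65 MeV

1800 MeV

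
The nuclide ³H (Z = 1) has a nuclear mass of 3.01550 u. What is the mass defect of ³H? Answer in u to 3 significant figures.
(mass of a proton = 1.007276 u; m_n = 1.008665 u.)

0.00911 u

Z = 1, so N = A − Z = 3 − 1 = 2.
Mass of separated nucleons = 1(1.007276) + 2(1.008665) = 1.007276 + 2.017330 = 3.024606 u
Mass defect Δm = 3.024606 − 3.01550 = 0.009106 u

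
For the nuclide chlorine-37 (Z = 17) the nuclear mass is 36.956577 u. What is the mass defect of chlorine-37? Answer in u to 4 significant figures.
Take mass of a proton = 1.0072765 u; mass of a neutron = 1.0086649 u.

The nucleus contains 17 protons and 37 − 17 = 20 neutrons.
Total constituent mass: 17 × 1.0072765 + 20 × 1.0086649 = 37.2969985 u
The mass defect is 37.2969985 − 36.956577 = 0.3404215 u.

0.3404 u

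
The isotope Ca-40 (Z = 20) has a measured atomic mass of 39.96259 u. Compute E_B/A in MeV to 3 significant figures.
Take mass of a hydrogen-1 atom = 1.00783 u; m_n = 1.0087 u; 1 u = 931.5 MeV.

Total constituent mass: 20 × 1.00783 + 20 × 1.0087 = 40.33060 u
The mass defect is 40.33060 − 39.96259 = 0.36801 u.
E_B = 0.36801 × 931.5 = 342.801 MeV
Per nucleon: 342.801 / 40 = 8.570 MeV

8.57 MeV/nucleon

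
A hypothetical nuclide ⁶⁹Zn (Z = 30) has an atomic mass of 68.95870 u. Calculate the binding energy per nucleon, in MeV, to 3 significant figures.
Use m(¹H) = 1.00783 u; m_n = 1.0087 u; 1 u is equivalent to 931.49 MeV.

Z = 30, so N = A − Z = 69 − 30 = 39.
Mass of separated nucleons = 30(1.00783) + 39(1.0087) = 30.23490 + 39.3393 = 69.57420 u
Δm = 69.57420 − 68.95870 = 0.61550 u
Binding energy = Δm·c² = 0.61550 × 931.49 MeV/u = 573.332 MeV
Dividing by A = 69 gives 8.309 MeV per nucleon.

8.31 MeV/nucleon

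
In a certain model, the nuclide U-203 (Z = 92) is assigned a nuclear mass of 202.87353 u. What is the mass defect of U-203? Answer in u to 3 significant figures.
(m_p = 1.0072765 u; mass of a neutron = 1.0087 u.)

1.76 u

The nucleus contains 92 protons and 203 − 92 = 111 neutrons.
Total constituent mass: 92 × 1.0072765 + 111 × 1.0087 = 204.6351380 u
The mass defect is 204.6351380 − 202.87353 = 1.7616080 u.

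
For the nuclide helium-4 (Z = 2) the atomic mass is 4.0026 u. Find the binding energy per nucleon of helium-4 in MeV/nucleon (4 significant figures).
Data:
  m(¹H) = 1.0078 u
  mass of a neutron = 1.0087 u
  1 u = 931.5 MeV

7.079 MeV/nucleon

Total constituent mass: 2 × 1.0078 + 2 × 1.0087 = 4.0330 u
Δm = 4.0330 − 4.0026 = 0.0304 u
E_B = 0.0304 × 931.5 = 28.3176 MeV
BE/A = 28.3176 MeV / 4 = 7.079 MeV/nucleon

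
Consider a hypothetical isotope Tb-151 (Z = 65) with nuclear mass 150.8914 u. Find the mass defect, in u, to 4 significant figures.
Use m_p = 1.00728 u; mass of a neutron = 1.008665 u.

1.327 u

Σm = 65·m_p + 86·m_n = 65.47320 + 86.745190 = 152.218390 u
Δm = 152.218390 − 150.8914 = 1.326990 u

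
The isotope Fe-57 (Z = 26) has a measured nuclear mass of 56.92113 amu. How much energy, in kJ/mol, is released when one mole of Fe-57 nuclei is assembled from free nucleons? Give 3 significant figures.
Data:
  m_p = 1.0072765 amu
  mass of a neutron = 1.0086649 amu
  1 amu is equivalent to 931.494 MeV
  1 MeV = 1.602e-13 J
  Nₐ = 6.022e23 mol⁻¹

4.82e+10 kJ/mol

The nucleus contains 26 protons and 57 − 26 = 31 neutrons.
Σm = 26·m_p + 31·m_n = 26.1891890 + 31.2686119 = 57.4578009 amu
The mass defect is 57.4578009 − 56.92113 = 0.5366709 amu.
Converting to energy: 0.5366709 amu × 931.494 MeV/amu = 499.906 MeV
Per nucleus in joules: 499.906 MeV × 1.602e-13 J/MeV = 8.0085e-11 J
Per mole: 8.0085e-11 J × 6.022e23 mol⁻¹ = 4.8227e+13 J/mol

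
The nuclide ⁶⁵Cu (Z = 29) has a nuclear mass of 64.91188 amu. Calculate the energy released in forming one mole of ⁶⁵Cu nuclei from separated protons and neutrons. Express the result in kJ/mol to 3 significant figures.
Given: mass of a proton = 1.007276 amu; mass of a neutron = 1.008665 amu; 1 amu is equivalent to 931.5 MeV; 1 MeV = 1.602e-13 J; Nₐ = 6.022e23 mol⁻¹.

5.49e+10 kJ/mol

Total constituent mass: 29 × 1.007276 + 36 × 1.008665 = 65.522944 amu
Mass defect Δm = 65.522944 − 64.91188 = 0.611064 amu
Binding energy = Δm·c² = 0.611064 × 931.5 MeV/amu = 569.206 MeV
Per nucleus in joules: 569.206 MeV × 1.602e-13 J/MeV = 9.1187e-11 J
Per mole: 9.1187e-11 J × 6.022e23 mol⁻¹ = 5.4913e+13 J/mol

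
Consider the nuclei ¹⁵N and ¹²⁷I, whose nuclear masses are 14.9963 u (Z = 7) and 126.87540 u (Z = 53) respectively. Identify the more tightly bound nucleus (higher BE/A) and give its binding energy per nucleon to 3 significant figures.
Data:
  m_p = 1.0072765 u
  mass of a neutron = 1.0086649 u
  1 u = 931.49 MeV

¹⁵N: Σm = 7(1.0072765) + 8(1.0086649) = 15.1202547 u; Δm = 0.1239547 u; E_B = 115.463 MeV; E_B/A = 7.698 MeV
¹²⁷I: Σm = 53(1.0072765) + 74(1.0086649) = 128.0268571 u; Δm = 1.1514571 u; E_B = 1072.57 MeV; E_B/A = 8.445 MeV
¹²⁷I has the higher binding energy per nucleon, so it is the more tightly bound nucleus.

¹²⁷I; 8.45 MeV/nucleon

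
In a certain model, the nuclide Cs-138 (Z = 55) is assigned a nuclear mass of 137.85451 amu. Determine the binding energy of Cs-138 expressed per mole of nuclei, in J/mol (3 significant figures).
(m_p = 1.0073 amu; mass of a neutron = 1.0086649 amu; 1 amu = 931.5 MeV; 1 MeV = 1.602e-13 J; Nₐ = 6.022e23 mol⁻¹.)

The nucleus contains 55 protons and 138 − 55 = 83 neutrons.
Σm = 55·m_p + 83·m_n = 55.4015 + 83.7191867 = 139.1206867 amu
Mass defect Δm = 139.1206867 − 137.85451 = 1.2661767 amu
Converting to energy: 1.2661767 amu × 931.5 MeV/amu = 1179.44 MeV
Per nucleus in joules: 1179.44 MeV × 1.602e-13 J/MeV = 1.8895e-10 J
Per mole: 1.8895e-10 J × 6.022e23 mol⁻¹ = 1.1379e+14 J/mol

1.14e+14 J/mol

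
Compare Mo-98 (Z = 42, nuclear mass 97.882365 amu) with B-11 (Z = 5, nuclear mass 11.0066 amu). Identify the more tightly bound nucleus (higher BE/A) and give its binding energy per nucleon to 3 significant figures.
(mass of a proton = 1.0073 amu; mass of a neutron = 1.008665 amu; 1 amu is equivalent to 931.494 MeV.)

Mo-98; 8.64 MeV/nucleon

Mo-98: Σm = 42(1.0073) + 56(1.008665) = 98.791840 amu; Δm = 0.909475 amu; E_B = 847.17 MeV; E_B/A = 8.6446 MeV
B-11: Σm = 5(1.0073) + 6(1.008665) = 11.088490 amu; Δm = 0.081890 amu; E_B = 76.280 MeV; E_B/A = 6.9345 MeV
Mo-98 has the higher binding energy per nucleon, so it is the more tightly bound nucleus.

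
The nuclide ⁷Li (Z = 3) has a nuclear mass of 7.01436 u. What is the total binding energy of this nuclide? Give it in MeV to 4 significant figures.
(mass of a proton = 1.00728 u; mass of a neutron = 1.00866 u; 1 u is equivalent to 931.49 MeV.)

39.23 MeV

The nucleus contains 3 protons and 7 − 3 = 4 neutrons.
Mass of separated nucleons = 3(1.00728) + 4(1.00866) = 3.02184 + 4.03464 = 7.05648 u
Mass defect Δm = 7.05648 − 7.01436 = 0.04212 u
Converting to energy: 0.04212 u × 931.49 MeV/u = 39.2344 MeV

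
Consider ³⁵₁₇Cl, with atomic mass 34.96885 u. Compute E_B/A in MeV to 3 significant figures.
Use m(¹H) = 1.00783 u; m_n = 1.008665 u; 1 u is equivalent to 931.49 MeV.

8.52 MeV/nucleon

Total constituent mass: 17 × 1.00783 + 18 × 1.008665 = 35.289080 u
Δm = 35.289080 − 34.96885 = 0.320230 u
Binding energy = Δm·c² = 0.320230 × 931.49 MeV/u = 298.291 MeV
Dividing by A = 35 gives 8.523 MeV per nucleon.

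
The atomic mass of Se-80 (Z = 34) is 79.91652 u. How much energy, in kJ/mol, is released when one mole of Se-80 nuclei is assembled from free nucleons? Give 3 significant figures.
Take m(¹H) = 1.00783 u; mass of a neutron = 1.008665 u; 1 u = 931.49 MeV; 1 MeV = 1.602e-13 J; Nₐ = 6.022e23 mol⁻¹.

With 34 protons and 46 neutrons (A = 80):
Total constituent mass: 34 × 1.00783 + 46 × 1.008665 = 80.664810 u
Δm = 80.664810 − 79.91652 = 0.748290 u
Binding energy = Δm·c² = 0.748290 × 931.49 MeV/u = 697.025 MeV
Per nucleus in joules: 697.025 MeV × 1.602e-13 J/MeV = 1.1166e-10 J
Per mole: 1.1166e-10 J × 6.022e23 mol⁻¹ = 6.7242e+13 J/mol

6.72e+10 kJ/mol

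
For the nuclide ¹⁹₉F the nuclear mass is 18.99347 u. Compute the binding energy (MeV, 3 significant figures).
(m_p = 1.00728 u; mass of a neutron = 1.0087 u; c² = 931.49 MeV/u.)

Total constituent mass: 9 × 1.00728 + 10 × 1.0087 = 19.15252 u
Δm = 19.15252 − 18.99347 = 0.15905 u
Converting to energy: 0.15905 u × 931.49 MeV/u = 148.153 MeV

148 MeV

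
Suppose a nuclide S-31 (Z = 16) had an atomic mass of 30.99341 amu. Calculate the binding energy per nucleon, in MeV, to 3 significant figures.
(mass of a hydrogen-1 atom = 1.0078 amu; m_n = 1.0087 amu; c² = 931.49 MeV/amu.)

7.87 MeV/nucleon

Mass of separated nucleons = 16(1.0078) + 15(1.0087) = 16.1248 + 15.1305 = 31.2553 amu
Mass defect Δm = 31.2553 − 30.99341 = 0.26189 amu
Converting to energy: 0.26189 amu × 931.49 MeV/amu = 243.948 MeV
Dividing by A = 31 gives 7.869 MeV per nucleon.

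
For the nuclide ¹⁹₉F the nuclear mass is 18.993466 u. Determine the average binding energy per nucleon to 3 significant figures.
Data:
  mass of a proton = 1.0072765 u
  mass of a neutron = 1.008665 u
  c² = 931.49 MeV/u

7.78 MeV/nucleon

With 9 protons and 10 neutrons (A = 19):
Total constituent mass: 9 × 1.0072765 + 10 × 1.008665 = 19.1521385 u
Δm = 19.1521385 − 18.993466 = 0.1586725 u
E_B = 0.1586725 × 931.49 = 147.802 MeV
Dividing by A = 19 gives 7.779 MeV per nucleon.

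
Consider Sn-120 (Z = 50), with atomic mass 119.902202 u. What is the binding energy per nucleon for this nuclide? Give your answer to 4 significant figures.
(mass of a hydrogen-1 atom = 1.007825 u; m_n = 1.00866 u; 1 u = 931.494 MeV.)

The nucleus contains 50 protons and 120 − 50 = 70 neutrons.
Σm = 50·m(¹H) + 70·m_n = 50.391250 + 70.60620 = 120.997450 u
Mass defect Δm = 120.997450 − 119.902202 = 1.095248 u
Binding energy = Δm·c² = 1.095248 × 931.494 MeV/u = 1020.22 MeV
Dividing by A = 120 gives 8.502 MeV per nucleon.

8.502 MeV/nucleon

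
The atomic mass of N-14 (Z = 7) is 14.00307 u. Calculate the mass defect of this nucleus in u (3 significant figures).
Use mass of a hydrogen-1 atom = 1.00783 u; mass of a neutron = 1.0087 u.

0.113 u

Total constituent mass: 7 × 1.00783 + 7 × 1.0087 = 14.11571 u
Mass defect Δm = 14.11571 − 14.00307 = 0.11264 u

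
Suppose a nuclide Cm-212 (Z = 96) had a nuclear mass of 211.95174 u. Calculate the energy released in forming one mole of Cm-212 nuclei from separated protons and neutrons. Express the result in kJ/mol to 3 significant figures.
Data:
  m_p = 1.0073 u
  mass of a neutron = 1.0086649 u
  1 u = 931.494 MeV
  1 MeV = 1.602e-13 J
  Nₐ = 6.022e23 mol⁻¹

1.58e+11 kJ/mol

Mass of separated nucleons = 96(1.0073) + 116(1.0086649) = 96.7008 + 117.0051284 = 213.7059284 u
Δm = 213.7059284 − 211.95174 = 1.7541884 u
Converting to energy: 1.7541884 u × 931.494 MeV/u = 1634.02 MeV
Per nucleus in joules: 1634.02 MeV × 1.602e-13 J/MeV = 2.6177e-10 J
Per mole: 2.6177e-10 J × 6.022e23 mol⁻¹ = 1.5764e+14 J/mol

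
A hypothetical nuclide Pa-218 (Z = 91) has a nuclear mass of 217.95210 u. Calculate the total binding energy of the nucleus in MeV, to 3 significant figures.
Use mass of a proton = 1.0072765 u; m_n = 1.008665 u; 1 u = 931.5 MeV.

Σm = 91·m_p + 127·m_n = 91.6621615 + 128.100455 = 219.7626165 u
Mass defect Δm = 219.7626165 − 217.95210 = 1.8105165 u
Converting to energy: 1.8105165 u × 931.5 MeV/u = 1686.50 MeV

1690 MeV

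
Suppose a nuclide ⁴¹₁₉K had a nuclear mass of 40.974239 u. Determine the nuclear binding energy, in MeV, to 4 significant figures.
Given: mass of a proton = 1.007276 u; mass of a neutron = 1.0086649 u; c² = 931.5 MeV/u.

With 19 protons and 22 neutrons (A = 41):
Total constituent mass: 19 × 1.007276 + 22 × 1.0086649 = 41.3288718 u
Δm = 41.3288718 − 40.974239 = 0.3546328 u
Binding energy = Δm·c² = 0.3546328 × 931.5 MeV/u = 330.340 MeV

330.3 MeV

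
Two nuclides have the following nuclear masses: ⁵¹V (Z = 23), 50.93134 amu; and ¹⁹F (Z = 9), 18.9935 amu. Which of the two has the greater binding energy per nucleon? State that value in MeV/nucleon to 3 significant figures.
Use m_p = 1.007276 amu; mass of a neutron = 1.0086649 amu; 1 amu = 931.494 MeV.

⁵¹V; 8.74 MeV/nucleon

⁵¹V: Σm = 23(1.007276) + 28(1.0086649) = 51.4099652 amu; Δm = 0.4786252 amu; E_B = 445.84 MeV; E_B/A = 8.742 MeV
¹⁹F: Σm = 9(1.007276) + 10(1.0086649) = 19.1521330 amu; Δm = 0.1586330 amu; E_B = 147.77 MeV; E_B/A = 7.777 MeV
⁵¹V has the higher binding energy per nucleon, so it is the more tightly bound nucleus.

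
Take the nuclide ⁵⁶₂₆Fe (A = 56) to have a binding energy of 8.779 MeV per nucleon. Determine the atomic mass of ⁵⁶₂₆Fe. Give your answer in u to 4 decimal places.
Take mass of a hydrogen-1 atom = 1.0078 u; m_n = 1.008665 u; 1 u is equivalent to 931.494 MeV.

Total binding energy = 56 × 8.779 = 491.624 MeV
Mass defect = 491.624 MeV / (931.494 MeV/u) = 0.527780 u
Constituent mass = 26(1.0078) + 30(1.008665) = 56.462750 u
Atomic mass = 56.462750 − 0.527780 = 55.934970 u ≈ 55.9350 u (to 4 decimal places)

55.9350 u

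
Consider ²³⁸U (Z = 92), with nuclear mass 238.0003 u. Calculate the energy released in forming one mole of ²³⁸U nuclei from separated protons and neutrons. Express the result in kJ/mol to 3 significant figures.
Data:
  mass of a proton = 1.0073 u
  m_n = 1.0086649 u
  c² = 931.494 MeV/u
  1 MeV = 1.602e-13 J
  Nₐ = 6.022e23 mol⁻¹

Z = 92, so N = A − Z = 238 − 92 = 146.
Σm = 92·m_p + 146·m_n = 92.6716 + 147.2650754 = 239.9366754 u
The mass defect is 239.9366754 − 238.0003 = 1.9363754 u.
Binding energy = Δm·c² = 1.9363754 × 931.494 MeV/u = 1803.72 MeV
Per nucleus in joules: 1803.72 MeV × 1.602e-13 J/MeV = 2.8896e-10 J
Per mole: 2.8896e-10 J × 6.022e23 mol⁻¹ = 1.7401e+14 J/mol

1.74e+11 kJ/mol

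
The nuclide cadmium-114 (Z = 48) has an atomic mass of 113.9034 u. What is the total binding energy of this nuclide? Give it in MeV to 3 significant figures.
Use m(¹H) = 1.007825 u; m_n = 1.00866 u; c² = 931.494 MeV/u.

972 MeV

With 48 protons and 66 neutrons (A = 114):
Mass of separated nucleons = 48(1.007825) + 66(1.00866) = 48.375600 + 66.57156 = 114.947160 u
Δm = 114.947160 − 113.9034 = 1.043760 u
E_B = 1.043760 × 931.494 = 972.256 MeV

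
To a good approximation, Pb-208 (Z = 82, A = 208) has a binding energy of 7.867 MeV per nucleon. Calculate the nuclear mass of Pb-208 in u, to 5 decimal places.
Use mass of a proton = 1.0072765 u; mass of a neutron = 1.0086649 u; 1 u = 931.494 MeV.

207.93177 u

Total binding energy = 208 × 7.867 = 1636.336 MeV
Mass defect = 1636.336 MeV / (931.494 MeV/u) = 1.7566791 u
Constituent mass = 82(1.0072765) + 126(1.0086649) = 209.6884504 u
Nuclear mass = 209.6884504 − 1.7566791 = 207.9317713 u ≈ 207.93177 u (to 5 decimal places)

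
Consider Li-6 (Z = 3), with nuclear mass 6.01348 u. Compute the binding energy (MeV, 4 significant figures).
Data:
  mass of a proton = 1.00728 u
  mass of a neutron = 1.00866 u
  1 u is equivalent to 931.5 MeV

31.99 MeV

Z = 3, so N = A − Z = 6 − 3 = 3.
Total constituent mass: 3 × 1.00728 + 3 × 1.00866 = 6.04782 u
The mass defect is 6.04782 − 6.01348 = 0.03434 u.
Converting to energy: 0.03434 u × 931.5 MeV/u = 31.9877 MeV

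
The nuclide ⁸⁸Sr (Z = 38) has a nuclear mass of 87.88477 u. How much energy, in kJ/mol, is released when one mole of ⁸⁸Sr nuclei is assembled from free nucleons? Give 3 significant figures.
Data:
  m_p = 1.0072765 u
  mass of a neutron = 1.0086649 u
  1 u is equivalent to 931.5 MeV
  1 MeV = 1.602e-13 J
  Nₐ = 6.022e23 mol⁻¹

Σm = 38·m_p + 50·m_n = 38.2765070 + 50.4332450 = 88.7097520 u
The mass defect is 88.7097520 − 87.88477 = 0.8249820 u.
Binding energy = Δm·c² = 0.8249820 × 931.5 MeV/u = 768.471 MeV
Per nucleus in joules: 768.471 MeV × 1.602e-13 J/MeV = 1.2311e-10 J
Per mole: 1.2311e-10 J × 6.022e23 mol⁻¹ = 7.4137e+13 J/mol

7.41e+10 kJ/mol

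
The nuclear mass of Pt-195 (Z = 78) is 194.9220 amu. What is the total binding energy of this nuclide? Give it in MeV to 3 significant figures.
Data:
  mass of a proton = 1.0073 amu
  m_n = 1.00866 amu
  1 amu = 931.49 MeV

1550 MeV

With 78 protons and 117 neutrons (A = 195):
Total constituent mass: 78 × 1.0073 + 117 × 1.00866 = 196.58262 amu
The mass defect is 196.58262 − 194.9220 = 1.66062 amu.
Converting to energy: 1.66062 amu × 931.49 MeV/amu = 1546.85 MeV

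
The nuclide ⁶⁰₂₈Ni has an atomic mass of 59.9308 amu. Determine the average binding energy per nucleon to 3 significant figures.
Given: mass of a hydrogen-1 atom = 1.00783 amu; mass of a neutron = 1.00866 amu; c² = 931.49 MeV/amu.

Mass of separated nucleons = 28(1.00783) + 32(1.00866) = 28.21924 + 32.27712 = 60.49636 amu
Mass defect Δm = 60.49636 − 59.9308 = 0.56556 amu
Converting to energy: 0.56556 amu × 931.49 MeV/amu = 526.813 MeV
Per nucleon: 526.813 / 60 = 8.780 MeV

8.78 MeV/nucleon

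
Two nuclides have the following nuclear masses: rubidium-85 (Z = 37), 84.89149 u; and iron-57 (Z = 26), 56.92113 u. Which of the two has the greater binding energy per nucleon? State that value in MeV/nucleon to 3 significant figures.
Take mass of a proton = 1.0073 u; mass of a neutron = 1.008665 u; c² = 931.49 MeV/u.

rubidium-85: Σm = 37(1.0073) + 48(1.008665) = 85.686020 u; Δm = 0.794530 u; E_B = 740.10 MeV; E_B/A = 8.707 MeV
iron-57: Σm = 26(1.0073) + 31(1.008665) = 57.458415 u; Δm = 0.537285 u; E_B = 500.48 MeV; E_B/A = 8.780 MeV
iron-57 has the higher binding energy per nucleon, so it is the more tightly bound nucleus.

iron-57; 8.78 MeV/nucleon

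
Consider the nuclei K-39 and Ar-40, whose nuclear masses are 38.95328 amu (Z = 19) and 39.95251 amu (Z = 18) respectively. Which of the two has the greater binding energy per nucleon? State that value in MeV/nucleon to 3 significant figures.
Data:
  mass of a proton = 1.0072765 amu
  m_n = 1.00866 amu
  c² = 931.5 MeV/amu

Ar-40; 8.59 MeV/nucleon

K-39: Σm = 19(1.0072765) + 20(1.00866) = 39.3114535 amu; Δm = 0.3581735 amu; E_B = 333.639 MeV; E_B/A = 8.5548 MeV
Ar-40: Σm = 18(1.0072765) + 22(1.00866) = 40.3214970 amu; Δm = 0.3689870 amu; E_B = 343.71 MeV; E_B/A = 8.593 MeV
Ar-40 has the higher binding energy per nucleon, so it is the more tightly bound nucleus.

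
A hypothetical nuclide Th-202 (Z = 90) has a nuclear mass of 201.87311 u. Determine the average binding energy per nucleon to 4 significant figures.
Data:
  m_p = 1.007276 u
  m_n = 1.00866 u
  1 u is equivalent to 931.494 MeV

8.077 MeV/nucleon

Total constituent mass: 90 × 1.007276 + 112 × 1.00866 = 203.624760 u
The mass defect is 203.624760 − 201.87311 = 1.751650 u.
Converting to energy: 1.751650 u × 931.494 MeV/u = 1631.65 MeV
Dividing by A = 202 gives 8.077 MeV per nucleon.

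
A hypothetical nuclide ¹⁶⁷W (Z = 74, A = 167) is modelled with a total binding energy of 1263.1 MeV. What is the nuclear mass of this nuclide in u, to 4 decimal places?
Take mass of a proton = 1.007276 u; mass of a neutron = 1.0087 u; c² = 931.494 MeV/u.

166.9915 u

Mass defect = 1263.1 MeV / (931.494 MeV/u) = 1.355994 u
Constituent mass = 74(1.007276) + 93(1.0087) = 168.347524 u
Nuclear mass = 168.347524 − 1.355994 = 166.991530 u ≈ 166.9915 u (to 4 decimal places)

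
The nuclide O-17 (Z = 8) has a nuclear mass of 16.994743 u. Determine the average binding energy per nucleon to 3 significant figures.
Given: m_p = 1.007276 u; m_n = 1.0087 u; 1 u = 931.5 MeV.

Σm = 8·m_p + 9·m_n = 8.058208 + 9.0783 = 17.136508 u
The mass defect is 17.136508 − 16.994743 = 0.141765 u.
E_B = 0.141765 × 931.5 = 132.054 MeV
Dividing by A = 17 gives 7.768 MeV per nucleon.

7.77 MeV/nucleon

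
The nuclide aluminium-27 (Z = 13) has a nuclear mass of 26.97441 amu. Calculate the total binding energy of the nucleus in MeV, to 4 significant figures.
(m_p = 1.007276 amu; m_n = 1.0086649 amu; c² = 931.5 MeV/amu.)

224.9 MeV

Total constituent mass: 13 × 1.007276 + 14 × 1.0086649 = 27.2158966 amu
The mass defect is 27.2158966 − 26.97441 = 0.2414866 amu.
Binding energy = Δm·c² = 0.2414866 × 931.5 MeV/amu = 224.945 MeV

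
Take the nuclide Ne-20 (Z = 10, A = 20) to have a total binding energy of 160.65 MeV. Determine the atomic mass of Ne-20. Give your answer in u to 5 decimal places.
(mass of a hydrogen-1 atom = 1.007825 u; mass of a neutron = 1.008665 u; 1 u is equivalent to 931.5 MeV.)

Mass defect = 160.65 MeV / (931.5 MeV/u) = 0.1724638 u
Constituent mass = 10(1.007825) + 10(1.008665) = 20.164900 u
Atomic mass = 20.164900 − 0.1724638 = 19.9924362 u ≈ 19.99244 u (to 5 decimal places)

19.99244 u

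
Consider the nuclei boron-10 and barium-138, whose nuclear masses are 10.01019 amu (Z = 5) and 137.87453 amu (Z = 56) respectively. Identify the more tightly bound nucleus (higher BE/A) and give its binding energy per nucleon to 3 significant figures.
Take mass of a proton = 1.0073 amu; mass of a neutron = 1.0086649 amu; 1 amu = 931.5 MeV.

boron-10: Σm = 5(1.0073) + 5(1.0086649) = 10.0798245 amu; Δm = 0.0696345 amu; E_B = 64.8645 MeV; E_B/A = 6.486 MeV
barium-138: Σm = 56(1.0073) + 82(1.0086649) = 139.1193218 amu; Δm = 1.2447918 amu; E_B = 1159.5 MeV; E_B/A = 8.402 MeV
barium-138 has the higher binding energy per nucleon, so it is the more tightly bound nucleus.

barium-138; 8.40 MeV/nucleon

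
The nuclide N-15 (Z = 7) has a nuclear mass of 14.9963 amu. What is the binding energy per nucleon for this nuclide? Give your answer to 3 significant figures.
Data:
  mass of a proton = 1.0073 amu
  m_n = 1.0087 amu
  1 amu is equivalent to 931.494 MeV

Z = 7, so N = A − Z = 15 − 7 = 8.
Mass of separated nucleons = 7(1.0073) + 8(1.0087) = 7.0511 + 8.0696 = 15.1207 amu
The mass defect is 15.1207 − 14.9963 = 0.1244 amu.
E_B = 0.1244 × 931.494 = 115.878 MeV
BE/A = 115.878 MeV / 15 = 7.725 MeV/nucleon

7.73 MeV/nucleon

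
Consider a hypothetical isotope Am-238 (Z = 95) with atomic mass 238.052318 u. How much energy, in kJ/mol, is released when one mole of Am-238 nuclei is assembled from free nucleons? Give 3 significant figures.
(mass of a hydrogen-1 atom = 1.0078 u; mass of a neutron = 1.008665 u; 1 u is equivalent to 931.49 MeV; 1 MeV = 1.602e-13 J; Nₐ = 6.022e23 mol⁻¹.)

With 95 protons and 143 neutrons (A = 238):
Total constituent mass: 95 × 1.0078 + 143 × 1.008665 = 239.980095 u
Δm = 239.980095 − 238.052318 = 1.927777 u
Binding energy = Δm·c² = 1.927777 × 931.49 MeV/u = 1795.70 MeV
Per nucleus in joules: 1795.70 MeV × 1.602e-13 J/MeV = 2.8767e-10 J
Per mole: 2.8767e-10 J × 6.022e23 mol⁻¹ = 1.7323e+14 J/mol

1.73e+11 kJ/mol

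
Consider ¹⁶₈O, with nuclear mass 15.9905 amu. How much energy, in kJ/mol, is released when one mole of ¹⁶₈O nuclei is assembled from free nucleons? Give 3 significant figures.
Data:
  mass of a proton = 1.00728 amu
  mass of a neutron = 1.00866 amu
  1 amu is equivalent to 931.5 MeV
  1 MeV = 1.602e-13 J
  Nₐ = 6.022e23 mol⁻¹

1.23e+10 kJ/mol

Z = 8, so N = A − Z = 16 − 8 = 8.
Mass of separated nucleons = 8(1.00728) + 8(1.00866) = 8.05824 + 8.06928 = 16.12752 amu
Mass defect Δm = 16.12752 − 15.9905 = 0.13702 amu
Binding energy = Δm·c² = 0.13702 × 931.5 MeV/amu = 127.634 MeV
Per nucleus in joules: 127.634 MeV × 1.602e-13 J/MeV = 2.0447e-11 J
Per mole: 2.0447e-11 J × 6.022e23 mol⁻¹ = 1.2313e+13 J/mol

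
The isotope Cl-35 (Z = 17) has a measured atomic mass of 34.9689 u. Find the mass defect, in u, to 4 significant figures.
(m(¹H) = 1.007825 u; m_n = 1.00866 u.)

0.3200 u

Mass of separated nucleons = 17(1.007825) + 18(1.00866) = 17.133025 + 18.15588 = 35.288905 u
The mass defect is 35.288905 − 34.9689 = 0.320005 u.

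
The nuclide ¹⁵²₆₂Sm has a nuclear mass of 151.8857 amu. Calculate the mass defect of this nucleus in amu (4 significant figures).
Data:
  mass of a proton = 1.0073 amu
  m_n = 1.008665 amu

1.347 amu

With 62 protons and 90 neutrons (A = 152):
Total constituent mass: 62 × 1.0073 + 90 × 1.008665 = 153.232450 amu
Δm = 153.232450 − 151.8857 = 1.346750 amu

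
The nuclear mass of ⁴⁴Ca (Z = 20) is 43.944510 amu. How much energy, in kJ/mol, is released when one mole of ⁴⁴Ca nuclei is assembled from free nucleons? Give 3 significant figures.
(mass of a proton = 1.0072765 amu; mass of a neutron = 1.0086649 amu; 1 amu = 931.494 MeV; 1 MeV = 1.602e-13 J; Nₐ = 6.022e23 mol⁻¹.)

Z = 20, so N = A − Z = 44 − 20 = 24.
Total constituent mass: 20 × 1.0072765 + 24 × 1.0086649 = 44.3534876 amu
Δm = 44.3534876 − 43.944510 = 0.4089776 amu
Converting to energy: 0.4089776 amu × 931.494 MeV/amu = 380.960 MeV
Per nucleus in joules: 380.960 MeV × 1.602e-13 J/MeV = 6.1030e-11 J
Per mole: 6.1030e-11 J × 6.022e23 mol⁻¹ = 3.6752e+13 J/mol

3.68e+10 kJ/mol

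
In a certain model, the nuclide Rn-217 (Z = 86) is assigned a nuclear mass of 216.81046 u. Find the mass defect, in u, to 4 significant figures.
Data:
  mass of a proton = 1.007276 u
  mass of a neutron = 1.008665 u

1.950 u

Z = 86, so N = A − Z = 217 − 86 = 131.
Total constituent mass: 86 × 1.007276 + 131 × 1.008665 = 218.760851 u
Δm = 218.760851 − 216.81046 = 1.950391 u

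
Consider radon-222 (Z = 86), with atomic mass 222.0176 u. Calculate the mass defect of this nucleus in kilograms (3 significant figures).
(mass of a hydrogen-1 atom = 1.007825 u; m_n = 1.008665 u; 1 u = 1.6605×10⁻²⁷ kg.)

3.05e-27 kg

Σm = 86·m(¹H) + 136·m_n = 86.672950 + 137.178440 = 223.851390 u
Mass defect Δm = 223.851390 − 222.0176 = 1.833790 u
In SI units: 1.833790 u × 1.6605×10⁻²⁷ kg/u = 3.0450e-27 kg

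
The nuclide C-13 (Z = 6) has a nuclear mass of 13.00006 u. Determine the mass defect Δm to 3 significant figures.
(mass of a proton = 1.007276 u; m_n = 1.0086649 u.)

0.104 u

Z = 6, so N = A − Z = 13 − 6 = 7.
Σm = 6·m_p + 7·m_n = 6.043656 + 7.0606543 = 13.1043103 u
Δm = 13.1043103 − 13.00006 = 0.1042503 u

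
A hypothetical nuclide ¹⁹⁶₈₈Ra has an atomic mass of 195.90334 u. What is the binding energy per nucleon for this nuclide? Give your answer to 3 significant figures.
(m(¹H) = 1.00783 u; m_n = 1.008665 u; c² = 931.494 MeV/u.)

Total constituent mass: 88 × 1.00783 + 108 × 1.008665 = 197.624860 u
The mass defect is 197.624860 − 195.90334 = 1.721520 u.
Converting to energy: 1.721520 u × 931.494 MeV/u = 1603.59 MeV
BE/A = 1603.59 MeV / 196 = 8.182 MeV/nucleon

8.18 MeV/nucleon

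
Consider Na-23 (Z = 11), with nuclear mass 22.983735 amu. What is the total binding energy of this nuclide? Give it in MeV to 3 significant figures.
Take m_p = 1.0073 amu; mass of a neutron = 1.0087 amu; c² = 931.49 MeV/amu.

Total constituent mass: 11 × 1.0073 + 12 × 1.0087 = 23.1847 amu
The mass defect is 23.1847 − 22.983735 = 0.200965 amu.
Binding energy = Δm·c² = 0.200965 × 931.49 MeV/amu = 187.197 MeV

187 MeV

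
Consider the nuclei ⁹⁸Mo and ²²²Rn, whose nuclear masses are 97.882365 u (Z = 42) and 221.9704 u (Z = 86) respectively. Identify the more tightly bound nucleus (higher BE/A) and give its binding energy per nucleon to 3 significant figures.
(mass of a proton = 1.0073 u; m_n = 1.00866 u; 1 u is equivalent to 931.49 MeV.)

⁹⁸Mo: Σm = 42(1.0073) + 56(1.00866) = 98.79156 u; Δm = 0.909195 u; E_B = 846.91 MeV; E_B/A = 8.642 MeV
²²²Rn: Σm = 86(1.0073) + 136(1.00866) = 223.80556 u; Δm = 1.83516 u; E_B = 1709.4 MeV; E_B/A = 7.700 MeV
⁹⁸Mo has the higher binding energy per nucleon, so it is the more tightly bound nucleus.

⁹⁸Mo; 8.64 MeV/nucleon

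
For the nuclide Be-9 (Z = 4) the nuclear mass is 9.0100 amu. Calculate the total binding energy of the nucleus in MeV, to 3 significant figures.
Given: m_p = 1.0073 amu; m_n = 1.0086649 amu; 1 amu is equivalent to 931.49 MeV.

58.2 MeV

Σm = 4·m_p + 5·m_n = 4.0292 + 5.0433245 = 9.0725245 amu
The mass defect is 9.0725245 − 9.0100 = 0.0625245 amu.
Binding energy = Δm·c² = 0.0625245 × 931.49 MeV/amu = 58.2409 MeV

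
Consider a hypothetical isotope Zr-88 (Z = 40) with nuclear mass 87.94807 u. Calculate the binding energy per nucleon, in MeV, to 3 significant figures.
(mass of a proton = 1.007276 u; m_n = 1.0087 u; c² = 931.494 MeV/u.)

Mass of separated nucleons = 40(1.007276) + 48(1.0087) = 40.291040 + 48.4176 = 88.708640 u
Mass defect Δm = 88.708640 − 87.94807 = 0.760570 u
E_B = 0.760570 × 931.494 = 708.466 MeV
Per nucleon: 708.466 / 88 = 8.051 MeV

8.05 MeV/nucleon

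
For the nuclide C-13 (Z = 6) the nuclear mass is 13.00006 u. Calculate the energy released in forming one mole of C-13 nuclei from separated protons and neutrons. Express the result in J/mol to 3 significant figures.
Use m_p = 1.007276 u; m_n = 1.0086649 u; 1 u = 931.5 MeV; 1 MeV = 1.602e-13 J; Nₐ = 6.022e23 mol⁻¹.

9.37e+12 J/mol

Z = 6, so N = A − Z = 13 − 6 = 7.
Σm = 6·m_p + 7·m_n = 6.043656 + 7.0606543 = 13.1043103 u
The mass defect is 13.1043103 − 13.00006 = 0.1042503 u.
Binding energy = Δm·c² = 0.1042503 × 931.5 MeV/u = 97.1092 MeV
Per nucleus in joules: 97.1092 MeV × 1.602e-13 J/MeV = 1.5557e-11 J
Per mole: 1.5557e-11 J × 6.022e23 mol⁻¹ = 9.3684e+12 J/mol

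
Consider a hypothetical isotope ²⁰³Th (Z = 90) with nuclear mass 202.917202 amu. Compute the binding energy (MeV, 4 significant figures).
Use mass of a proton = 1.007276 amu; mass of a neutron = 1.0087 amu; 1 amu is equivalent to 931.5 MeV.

Σm = 90·m_p + 113·m_n = 90.654840 + 113.9831 = 204.637940 amu
Δm = 204.637940 − 202.917202 = 1.720738 amu
Converting to energy: 1.720738 amu × 931.5 MeV/amu = 1602.87 MeV

1603 MeV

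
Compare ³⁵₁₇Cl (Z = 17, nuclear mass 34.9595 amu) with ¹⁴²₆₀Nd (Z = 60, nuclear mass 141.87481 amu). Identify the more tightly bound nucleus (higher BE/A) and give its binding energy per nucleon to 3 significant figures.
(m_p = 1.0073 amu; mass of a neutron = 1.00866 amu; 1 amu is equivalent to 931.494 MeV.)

³⁵₁₇Cl: Σm = 17(1.0073) + 18(1.00866) = 35.27998 amu; Δm = 0.32048 amu; E_B = 298.53 MeV; E_B/A = 8.529 MeV
¹⁴²₆₀Nd: Σm = 60(1.0073) + 82(1.00866) = 143.14812 amu; Δm = 1.27331 amu; E_B = 1186.1 MeV; E_B/A = 8.353 MeV
³⁵₁₇Cl has the higher binding energy per nucleon, so it is the more tightly bound nucleus.

³⁵₁₇Cl; 8.53 MeV/nucleon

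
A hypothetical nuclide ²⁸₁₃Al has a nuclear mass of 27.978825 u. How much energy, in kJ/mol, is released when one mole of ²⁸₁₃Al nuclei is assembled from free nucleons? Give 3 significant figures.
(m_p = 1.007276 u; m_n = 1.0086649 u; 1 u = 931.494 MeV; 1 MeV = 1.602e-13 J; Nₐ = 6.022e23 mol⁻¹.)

The nucleus contains 13 protons and 28 − 13 = 15 neutrons.
Mass of separated nucleons = 13(1.007276) + 15(1.0086649) = 13.094588 + 15.1299735 = 28.2245615 u
The mass defect is 28.2245615 − 27.978825 = 0.2457365 u.
Converting to energy: 0.2457365 u × 931.494 MeV/u = 228.902 MeV
Per nucleus in joules: 228.902 MeV × 1.602e-13 J/MeV = 3.6670e-11 J
Per mole: 3.6670e-11 J × 6.022e23 mol⁻¹ = 2.2083e+13 J/mol

2.21e+10 kJ/mol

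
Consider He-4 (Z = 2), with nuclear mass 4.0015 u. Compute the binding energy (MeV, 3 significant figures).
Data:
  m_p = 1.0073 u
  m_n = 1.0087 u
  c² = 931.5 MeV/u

28.4 MeV

With 2 protons and 2 neutrons (A = 4):
Mass of separated nucleons = 2(1.0073) + 2(1.0087) = 2.0146 + 2.0174 = 4.0320 u
The mass defect is 4.0320 − 4.0015 = 0.0305 u.
E_B = 0.0305 × 931.5 = 28.4108 MeV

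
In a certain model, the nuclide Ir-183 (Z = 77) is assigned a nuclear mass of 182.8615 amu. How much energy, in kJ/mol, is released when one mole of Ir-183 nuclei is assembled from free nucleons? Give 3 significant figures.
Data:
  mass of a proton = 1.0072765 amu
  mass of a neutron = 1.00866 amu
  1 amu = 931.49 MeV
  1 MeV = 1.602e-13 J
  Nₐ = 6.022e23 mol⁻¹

1.45e+11 kJ/mol

The nucleus contains 77 protons and 183 − 77 = 106 neutrons.
Mass of separated nucleons = 77(1.0072765) + 106(1.00866) = 77.5602905 + 106.91796 = 184.4782505 amu
Mass defect Δm = 184.4782505 − 182.8615 = 1.6167505 amu
Converting to energy: 1.6167505 amu × 931.49 MeV/amu = 1505.99 MeV
Per nucleus in joules: 1505.99 MeV × 1.602e-13 J/MeV = 2.4126e-10 J
Per mole: 2.4126e-10 J × 6.022e23 mol⁻¹ = 1.4529e+14 J/mol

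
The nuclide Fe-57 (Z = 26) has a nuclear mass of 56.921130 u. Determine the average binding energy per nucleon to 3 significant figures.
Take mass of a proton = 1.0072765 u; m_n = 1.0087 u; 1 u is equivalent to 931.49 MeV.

8.79 MeV/nucleon

With 26 protons and 31 neutrons (A = 57):
Σm = 26·m_p + 31·m_n = 26.1891890 + 31.2697 = 57.4588890 u
Δm = 57.4588890 − 56.921130 = 0.5377590 u
Binding energy = Δm·c² = 0.5377590 × 931.49 MeV/u = 500.917 MeV
Dividing by A = 57 gives 8.788 MeV per nucleon.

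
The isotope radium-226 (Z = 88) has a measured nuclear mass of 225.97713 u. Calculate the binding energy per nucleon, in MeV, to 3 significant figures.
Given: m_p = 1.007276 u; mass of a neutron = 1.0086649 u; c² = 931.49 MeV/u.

With 88 protons and 138 neutrons (A = 226):
Σm = 88·m_p + 138·m_n = 88.640288 + 139.1957562 = 227.8360442 u
Δm = 227.8360442 − 225.97713 = 1.8589142 u
E_B = 1.8589142 × 931.49 = 1731.56 MeV
Per nucleon: 1731.56 / 226 = 7.662 MeV

7.66 MeV/nucleon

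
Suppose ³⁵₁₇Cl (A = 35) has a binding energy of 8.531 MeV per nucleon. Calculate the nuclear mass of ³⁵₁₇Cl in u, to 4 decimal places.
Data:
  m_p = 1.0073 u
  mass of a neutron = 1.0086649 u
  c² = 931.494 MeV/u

Total binding energy = 35 × 8.531 = 298.585 MeV
Mass defect = 298.585 MeV / (931.494 MeV/u) = 0.320544 u
Constituent mass = 17(1.0073) + 18(1.0086649) = 35.2800682 u
Nuclear mass = 35.2800682 − 0.320544 = 34.9595242 u ≈ 34.9595 u (to 4 decimal places)

34.9595 u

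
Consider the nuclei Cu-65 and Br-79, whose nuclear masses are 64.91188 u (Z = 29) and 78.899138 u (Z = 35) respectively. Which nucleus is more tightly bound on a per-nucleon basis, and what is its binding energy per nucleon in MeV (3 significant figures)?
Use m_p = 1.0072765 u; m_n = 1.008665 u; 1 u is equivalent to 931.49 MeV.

Cu-65: Σm = 29(1.0072765) + 36(1.008665) = 65.5229585 u; Δm = 0.6110785 u; E_B = 569.21 MeV; E_B/A = 8.757 MeV
Br-79: Σm = 35(1.0072765) + 44(1.008665) = 79.6359375 u; Δm = 0.7367995 u; E_B = 686.32 MeV; E_B/A = 8.688 MeV
Cu-65 has the higher binding energy per nucleon, so it is the more tightly bound nucleus.

Cu-65; 8.76 MeV/nucleon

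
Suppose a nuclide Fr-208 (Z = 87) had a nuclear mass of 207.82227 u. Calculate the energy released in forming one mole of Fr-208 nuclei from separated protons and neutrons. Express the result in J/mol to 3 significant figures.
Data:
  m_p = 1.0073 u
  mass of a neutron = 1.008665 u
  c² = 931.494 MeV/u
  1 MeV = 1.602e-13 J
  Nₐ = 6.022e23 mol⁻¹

The nucleus contains 87 protons and 208 − 87 = 121 neutrons.
Σm = 87·m_p + 121·m_n = 87.6351 + 122.048465 = 209.683565 u
Δm = 209.683565 − 207.82227 = 1.861295 u
E_B = 1.861295 × 931.494 = 1733.79 MeV
Per nucleus in joules: 1733.79 MeV × 1.602e-13 J/MeV = 2.7775e-10 J
Per mole: 2.7775e-10 J × 6.022e23 mol⁻¹ = 1.6726e+14 J/mol

1.67e+14 J/mol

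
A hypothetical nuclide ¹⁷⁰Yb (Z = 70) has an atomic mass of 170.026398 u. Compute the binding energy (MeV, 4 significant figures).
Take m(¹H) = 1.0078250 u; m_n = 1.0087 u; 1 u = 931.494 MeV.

Mass of separated nucleons = 70(1.0078250) + 100(1.0087) = 70.5477500 + 100.8700 = 171.4177500 u
Δm = 171.4177500 − 170.026398 = 1.3913520 u
Converting to energy: 1.3913520 u × 931.494 MeV/u = 1296.04 MeV

1296 MeV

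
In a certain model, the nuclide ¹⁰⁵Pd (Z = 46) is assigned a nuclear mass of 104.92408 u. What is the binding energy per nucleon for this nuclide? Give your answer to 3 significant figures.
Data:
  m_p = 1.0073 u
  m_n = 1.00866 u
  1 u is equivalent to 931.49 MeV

The nucleus contains 46 protons and 105 − 46 = 59 neutrons.
Total constituent mass: 46 × 1.0073 + 59 × 1.00866 = 105.84674 u
Mass defect Δm = 105.84674 − 104.92408 = 0.92266 u
Binding energy = Δm·c² = 0.92266 × 931.49 MeV/u = 859.449 MeV
Per nucleon: 859.449 / 105 = 8.185 MeV

8.19 MeV/nucleon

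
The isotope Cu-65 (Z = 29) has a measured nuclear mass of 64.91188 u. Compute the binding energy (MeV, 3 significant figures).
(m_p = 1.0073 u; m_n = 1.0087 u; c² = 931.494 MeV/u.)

571 MeV

With 29 protons and 36 neutrons (A = 65):
Mass of separated nucleons = 29(1.0073) + 36(1.0087) = 29.2117 + 36.3132 = 65.5249 u
Δm = 65.5249 − 64.91188 = 0.61302 u
Binding energy = Δm·c² = 0.61302 × 931.494 MeV/u = 571.024 MeV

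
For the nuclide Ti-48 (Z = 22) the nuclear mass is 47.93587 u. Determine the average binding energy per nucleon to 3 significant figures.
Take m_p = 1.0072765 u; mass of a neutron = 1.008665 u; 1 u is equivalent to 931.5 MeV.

8.72 MeV/nucleon

With 22 protons and 26 neutrons (A = 48):
Total constituent mass: 22 × 1.0072765 + 26 × 1.008665 = 48.3853730 u
Δm = 48.3853730 − 47.93587 = 0.4495030 u
Binding energy = Δm·c² = 0.4495030 × 931.5 MeV/u = 418.712 MeV
Per nucleon: 418.712 / 48 = 8.723 MeV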